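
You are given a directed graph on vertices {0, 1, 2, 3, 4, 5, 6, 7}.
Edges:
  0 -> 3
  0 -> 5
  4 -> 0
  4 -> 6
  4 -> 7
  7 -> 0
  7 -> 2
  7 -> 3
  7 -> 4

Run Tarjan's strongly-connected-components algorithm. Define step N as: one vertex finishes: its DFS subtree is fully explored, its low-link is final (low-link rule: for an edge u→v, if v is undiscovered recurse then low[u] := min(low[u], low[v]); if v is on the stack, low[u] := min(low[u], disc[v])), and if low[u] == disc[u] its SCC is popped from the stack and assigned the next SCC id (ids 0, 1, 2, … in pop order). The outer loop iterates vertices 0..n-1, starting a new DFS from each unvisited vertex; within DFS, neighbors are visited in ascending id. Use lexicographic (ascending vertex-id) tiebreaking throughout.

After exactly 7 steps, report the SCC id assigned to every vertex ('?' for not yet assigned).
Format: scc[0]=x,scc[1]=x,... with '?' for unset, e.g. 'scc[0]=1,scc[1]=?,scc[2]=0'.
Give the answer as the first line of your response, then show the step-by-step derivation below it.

scc[0]=2,scc[1]=3,scc[2]=4,scc[3]=0,scc[4]=?,scc[5]=1,scc[6]=5,scc[7]=?

step 1: low=(low[0]=0,low[1]=?,low[2]=?,low[3]=1,low[4]=?,low[5]=?,low[6]=?,low[7]=?); scc=(scc[0]=?,scc[1]=?,scc[2]=?,scc[3]=0,scc[4]=?,scc[5]=?,scc[6]=?,scc[7]=?)
step 2: low=(low[0]=0,low[1]=?,low[2]=?,low[3]=1,low[4]=?,low[5]=2,low[6]=?,low[7]=?); scc=(scc[0]=?,scc[1]=?,scc[2]=?,scc[3]=0,scc[4]=?,scc[5]=1,scc[6]=?,scc[7]=?)
step 3: low=(low[0]=0,low[1]=?,low[2]=?,low[3]=1,low[4]=?,low[5]=2,low[6]=?,low[7]=?); scc=(scc[0]=2,scc[1]=?,scc[2]=?,scc[3]=0,scc[4]=?,scc[5]=1,scc[6]=?,scc[7]=?)
step 4: low=(low[0]=0,low[1]=3,low[2]=?,low[3]=1,low[4]=?,low[5]=2,low[6]=?,low[7]=?); scc=(scc[0]=2,scc[1]=3,scc[2]=?,scc[3]=0,scc[4]=?,scc[5]=1,scc[6]=?,scc[7]=?)
step 5: low=(low[0]=0,low[1]=3,low[2]=4,low[3]=1,low[4]=?,low[5]=2,low[6]=?,low[7]=?); scc=(scc[0]=2,scc[1]=3,scc[2]=4,scc[3]=0,scc[4]=?,scc[5]=1,scc[6]=?,scc[7]=?)
step 6: low=(low[0]=0,low[1]=3,low[2]=4,low[3]=1,low[4]=5,low[5]=2,low[6]=6,low[7]=?); scc=(scc[0]=2,scc[1]=3,scc[2]=4,scc[3]=0,scc[4]=?,scc[5]=1,scc[6]=5,scc[7]=?)
step 7: low=(low[0]=0,low[1]=3,low[2]=4,low[3]=1,low[4]=5,low[5]=2,low[6]=6,low[7]=5); scc=(scc[0]=2,scc[1]=3,scc[2]=4,scc[3]=0,scc[4]=?,scc[5]=1,scc[6]=5,scc[7]=?)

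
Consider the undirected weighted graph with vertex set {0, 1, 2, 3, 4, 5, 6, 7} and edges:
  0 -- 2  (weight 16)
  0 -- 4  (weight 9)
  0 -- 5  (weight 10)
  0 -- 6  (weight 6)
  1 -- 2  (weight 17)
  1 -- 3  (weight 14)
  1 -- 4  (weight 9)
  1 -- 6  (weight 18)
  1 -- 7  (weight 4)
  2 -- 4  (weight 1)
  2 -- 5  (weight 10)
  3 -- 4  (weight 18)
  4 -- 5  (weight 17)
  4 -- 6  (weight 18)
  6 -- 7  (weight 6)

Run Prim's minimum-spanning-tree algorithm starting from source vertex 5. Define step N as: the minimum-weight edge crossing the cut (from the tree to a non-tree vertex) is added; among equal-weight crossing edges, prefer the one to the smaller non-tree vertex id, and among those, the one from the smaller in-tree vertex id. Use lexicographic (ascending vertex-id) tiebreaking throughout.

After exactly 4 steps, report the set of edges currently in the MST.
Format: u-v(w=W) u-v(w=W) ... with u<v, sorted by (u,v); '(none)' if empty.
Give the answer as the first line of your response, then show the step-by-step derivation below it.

0-5(w=10) 0-6(w=6) 1-7(w=4) 6-7(w=6)

step 1: add edge 0-5 (w=10); MST = {0-5(w=10)}
step 2: add edge 0-6 (w=6); MST = {0-5(w=10) 0-6(w=6)}
step 3: add edge 6-7 (w=6); MST = {0-5(w=10) 0-6(w=6) 6-7(w=6)}
step 4: add edge 1-7 (w=4); MST = {0-5(w=10) 0-6(w=6) 1-7(w=4) 6-7(w=6)}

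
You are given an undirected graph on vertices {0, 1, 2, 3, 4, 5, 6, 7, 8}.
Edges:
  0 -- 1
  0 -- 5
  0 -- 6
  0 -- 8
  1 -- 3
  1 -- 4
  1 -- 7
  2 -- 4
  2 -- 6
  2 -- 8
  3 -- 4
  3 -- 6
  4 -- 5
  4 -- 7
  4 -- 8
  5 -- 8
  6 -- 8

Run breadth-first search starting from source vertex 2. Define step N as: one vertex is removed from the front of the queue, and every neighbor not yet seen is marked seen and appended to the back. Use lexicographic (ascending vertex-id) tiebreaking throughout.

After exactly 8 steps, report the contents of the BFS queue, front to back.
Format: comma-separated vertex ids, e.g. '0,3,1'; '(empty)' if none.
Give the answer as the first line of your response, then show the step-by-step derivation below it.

0

step 1: dequeue 2; queue=[4,6,8]; order=2
step 2: dequeue 4; queue=[6,8,1,3,5,7]; order=2,4
step 3: dequeue 6; queue=[8,1,3,5,7,0]; order=2,4,6
step 4: dequeue 8; queue=[1,3,5,7,0]; order=2,4,6,8
step 5: dequeue 1; queue=[3,5,7,0]; order=2,4,6,8,1
step 6: dequeue 3; queue=[5,7,0]; order=2,4,6,8,1,3
step 7: dequeue 5; queue=[7,0]; order=2,4,6,8,1,3,5
step 8: dequeue 7; queue=[0]; order=2,4,6,8,1,3,5,7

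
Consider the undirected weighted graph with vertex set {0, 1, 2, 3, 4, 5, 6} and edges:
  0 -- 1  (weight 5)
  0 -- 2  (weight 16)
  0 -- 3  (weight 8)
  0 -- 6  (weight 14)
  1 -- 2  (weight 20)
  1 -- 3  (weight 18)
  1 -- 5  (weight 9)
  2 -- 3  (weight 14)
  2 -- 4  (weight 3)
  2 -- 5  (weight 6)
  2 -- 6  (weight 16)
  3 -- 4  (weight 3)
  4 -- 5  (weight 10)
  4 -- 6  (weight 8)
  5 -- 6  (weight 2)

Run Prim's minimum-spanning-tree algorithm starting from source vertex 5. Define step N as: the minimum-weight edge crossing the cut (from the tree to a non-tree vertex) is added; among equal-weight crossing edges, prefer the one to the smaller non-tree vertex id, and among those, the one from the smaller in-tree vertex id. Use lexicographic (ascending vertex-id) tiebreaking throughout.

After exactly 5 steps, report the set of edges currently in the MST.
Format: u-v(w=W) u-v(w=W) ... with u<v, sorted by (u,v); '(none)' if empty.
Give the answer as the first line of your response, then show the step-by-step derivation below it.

0-3(w=8) 2-4(w=3) 2-5(w=6) 3-4(w=3) 5-6(w=2)

step 1: add edge 5-6 (w=2); MST = {5-6(w=2)}
step 2: add edge 2-5 (w=6); MST = {2-5(w=6) 5-6(w=2)}
step 3: add edge 2-4 (w=3); MST = {2-4(w=3) 2-5(w=6) 5-6(w=2)}
step 4: add edge 3-4 (w=3); MST = {2-4(w=3) 2-5(w=6) 3-4(w=3) 5-6(w=2)}
step 5: add edge 0-3 (w=8); MST = {0-3(w=8) 2-4(w=3) 2-5(w=6) 3-4(w=3) 5-6(w=2)}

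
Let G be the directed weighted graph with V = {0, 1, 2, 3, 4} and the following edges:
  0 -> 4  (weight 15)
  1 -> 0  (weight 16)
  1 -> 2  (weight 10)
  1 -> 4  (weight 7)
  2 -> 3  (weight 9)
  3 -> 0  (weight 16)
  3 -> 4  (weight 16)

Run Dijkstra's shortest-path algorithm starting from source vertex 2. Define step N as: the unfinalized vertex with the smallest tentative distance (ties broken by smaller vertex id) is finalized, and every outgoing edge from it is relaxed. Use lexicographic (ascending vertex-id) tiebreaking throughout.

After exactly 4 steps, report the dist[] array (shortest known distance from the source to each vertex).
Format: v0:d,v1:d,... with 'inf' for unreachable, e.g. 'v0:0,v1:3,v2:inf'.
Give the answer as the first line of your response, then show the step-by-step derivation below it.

v0:25,v1:inf,v2:0,v3:9,v4:25

step 1: dist = v0:inf,v1:inf,v2:0,v3:9,v4:inf
step 2: dist = v0:25,v1:inf,v2:0,v3:9,v4:25
step 3: dist = v0:25,v1:inf,v2:0,v3:9,v4:25
step 4: dist = v0:25,v1:inf,v2:0,v3:9,v4:25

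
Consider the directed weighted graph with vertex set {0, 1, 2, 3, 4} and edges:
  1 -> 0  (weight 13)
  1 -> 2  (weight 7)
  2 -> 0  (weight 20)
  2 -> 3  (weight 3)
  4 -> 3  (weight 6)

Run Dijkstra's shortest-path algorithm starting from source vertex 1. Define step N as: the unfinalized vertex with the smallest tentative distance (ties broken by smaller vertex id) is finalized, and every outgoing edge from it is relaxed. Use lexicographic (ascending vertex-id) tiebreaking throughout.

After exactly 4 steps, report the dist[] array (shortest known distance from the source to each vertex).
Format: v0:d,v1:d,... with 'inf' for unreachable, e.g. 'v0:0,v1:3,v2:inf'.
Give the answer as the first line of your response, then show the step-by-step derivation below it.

v0:13,v1:0,v2:7,v3:10,v4:inf

step 1: dist = v0:13,v1:0,v2:7,v3:inf,v4:inf
step 2: dist = v0:13,v1:0,v2:7,v3:10,v4:inf
step 3: dist = v0:13,v1:0,v2:7,v3:10,v4:inf
step 4: dist = v0:13,v1:0,v2:7,v3:10,v4:inf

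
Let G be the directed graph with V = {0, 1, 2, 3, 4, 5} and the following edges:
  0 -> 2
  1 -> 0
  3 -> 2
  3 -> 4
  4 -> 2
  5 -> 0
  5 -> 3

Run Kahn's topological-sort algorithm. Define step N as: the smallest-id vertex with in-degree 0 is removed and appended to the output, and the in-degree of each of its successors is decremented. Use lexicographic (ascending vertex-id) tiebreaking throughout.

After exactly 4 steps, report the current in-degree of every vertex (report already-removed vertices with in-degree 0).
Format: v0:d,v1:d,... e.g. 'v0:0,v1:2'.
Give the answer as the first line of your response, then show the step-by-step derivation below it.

v0:0,v1:0,v2:1,v3:0,v4:0,v5:0

step 1: output 1; order=[1]; indeg=(1,0,3,1,1,0)
step 2: output 5; order=[1,5]; indeg=(0,0,3,0,1,0)
step 3: output 0; order=[1,5,0]; indeg=(0,0,2,0,1,0)
step 4: output 3; order=[1,5,0,3]; indeg=(0,0,1,0,0,0)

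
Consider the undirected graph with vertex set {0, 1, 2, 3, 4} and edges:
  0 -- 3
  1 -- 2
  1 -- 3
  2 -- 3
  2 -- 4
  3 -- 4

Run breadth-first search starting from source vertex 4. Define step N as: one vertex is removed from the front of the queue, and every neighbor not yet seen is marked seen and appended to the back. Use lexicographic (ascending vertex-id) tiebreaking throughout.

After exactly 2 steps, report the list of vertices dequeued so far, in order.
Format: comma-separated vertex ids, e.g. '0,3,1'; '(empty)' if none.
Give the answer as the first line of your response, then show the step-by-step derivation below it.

4,2

step 1: dequeue 4; queue=[2,3]; order=4
step 2: dequeue 2; queue=[3,1]; order=4,2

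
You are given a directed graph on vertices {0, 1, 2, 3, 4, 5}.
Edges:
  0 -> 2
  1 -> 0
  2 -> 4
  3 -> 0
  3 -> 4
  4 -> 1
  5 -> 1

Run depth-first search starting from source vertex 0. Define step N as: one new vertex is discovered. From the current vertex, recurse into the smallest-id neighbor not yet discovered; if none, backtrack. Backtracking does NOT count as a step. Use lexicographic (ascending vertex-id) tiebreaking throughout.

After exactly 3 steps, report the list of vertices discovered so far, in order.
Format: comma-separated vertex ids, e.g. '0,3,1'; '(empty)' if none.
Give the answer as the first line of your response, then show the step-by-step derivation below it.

0,2,4

step 1: discover 0; path=0; order=0
step 2: discover 2; path=0>2; order=0,2
step 3: discover 4; path=0>2>4; order=0,2,4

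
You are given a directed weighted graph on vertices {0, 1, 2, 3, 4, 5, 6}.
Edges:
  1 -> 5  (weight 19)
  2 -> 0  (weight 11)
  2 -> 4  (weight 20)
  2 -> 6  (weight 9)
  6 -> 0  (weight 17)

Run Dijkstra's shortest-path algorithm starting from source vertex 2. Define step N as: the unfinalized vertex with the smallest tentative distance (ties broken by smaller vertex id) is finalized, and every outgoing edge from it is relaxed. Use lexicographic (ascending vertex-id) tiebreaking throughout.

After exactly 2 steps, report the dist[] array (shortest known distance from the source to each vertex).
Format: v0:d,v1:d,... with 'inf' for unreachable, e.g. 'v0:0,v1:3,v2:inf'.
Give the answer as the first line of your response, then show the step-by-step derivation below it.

v0:11,v1:inf,v2:0,v3:inf,v4:20,v5:inf,v6:9

step 1: dist = v0:11,v1:inf,v2:0,v3:inf,v4:20,v5:inf,v6:9
step 2: dist = v0:11,v1:inf,v2:0,v3:inf,v4:20,v5:inf,v6:9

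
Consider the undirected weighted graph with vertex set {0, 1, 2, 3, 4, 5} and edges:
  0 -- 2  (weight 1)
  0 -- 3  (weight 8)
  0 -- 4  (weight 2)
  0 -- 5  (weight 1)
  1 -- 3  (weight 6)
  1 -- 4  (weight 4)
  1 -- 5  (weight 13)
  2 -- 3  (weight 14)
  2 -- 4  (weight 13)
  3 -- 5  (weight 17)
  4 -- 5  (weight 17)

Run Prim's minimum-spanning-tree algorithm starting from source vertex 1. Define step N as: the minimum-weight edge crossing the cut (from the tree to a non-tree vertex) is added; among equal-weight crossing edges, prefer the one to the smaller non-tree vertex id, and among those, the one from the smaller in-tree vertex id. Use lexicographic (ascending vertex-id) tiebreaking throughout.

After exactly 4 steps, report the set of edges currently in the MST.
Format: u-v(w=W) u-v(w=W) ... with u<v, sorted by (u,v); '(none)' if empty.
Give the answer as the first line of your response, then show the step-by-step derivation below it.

0-2(w=1) 0-4(w=2) 0-5(w=1) 1-4(w=4)

step 1: add edge 1-4 (w=4); MST = {1-4(w=4)}
step 2: add edge 0-4 (w=2); MST = {0-4(w=2) 1-4(w=4)}
step 3: add edge 0-2 (w=1); MST = {0-2(w=1) 0-4(w=2) 1-4(w=4)}
step 4: add edge 0-5 (w=1); MST = {0-2(w=1) 0-4(w=2) 0-5(w=1) 1-4(w=4)}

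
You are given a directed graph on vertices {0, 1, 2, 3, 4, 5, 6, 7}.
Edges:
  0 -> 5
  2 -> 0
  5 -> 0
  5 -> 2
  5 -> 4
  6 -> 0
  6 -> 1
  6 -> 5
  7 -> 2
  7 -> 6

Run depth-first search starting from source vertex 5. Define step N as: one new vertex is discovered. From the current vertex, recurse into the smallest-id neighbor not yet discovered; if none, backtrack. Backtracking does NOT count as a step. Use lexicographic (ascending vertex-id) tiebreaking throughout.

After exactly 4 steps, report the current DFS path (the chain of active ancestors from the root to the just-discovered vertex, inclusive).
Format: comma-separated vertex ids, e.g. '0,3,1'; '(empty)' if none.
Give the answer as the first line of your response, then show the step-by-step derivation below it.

5,4

step 1: discover 5; path=5; order=5
step 2: discover 0; path=5>0; order=5,0
step 3: discover 2; path=5>2; order=5,0,2
step 4: discover 4; path=5>4; order=5,0,2,4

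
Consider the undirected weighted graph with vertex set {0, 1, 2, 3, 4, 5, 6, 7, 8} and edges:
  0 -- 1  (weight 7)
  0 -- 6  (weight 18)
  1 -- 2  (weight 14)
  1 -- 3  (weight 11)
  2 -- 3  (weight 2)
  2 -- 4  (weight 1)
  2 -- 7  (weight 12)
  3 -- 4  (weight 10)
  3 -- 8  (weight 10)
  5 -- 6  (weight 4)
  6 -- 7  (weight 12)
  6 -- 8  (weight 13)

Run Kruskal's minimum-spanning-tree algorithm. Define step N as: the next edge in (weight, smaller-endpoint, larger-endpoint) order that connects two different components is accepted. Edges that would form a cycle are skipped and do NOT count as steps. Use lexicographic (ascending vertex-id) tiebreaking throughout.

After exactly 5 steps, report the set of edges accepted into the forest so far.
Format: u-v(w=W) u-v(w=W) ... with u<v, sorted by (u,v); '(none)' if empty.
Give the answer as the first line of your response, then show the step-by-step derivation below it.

0-1(w=7) 2-3(w=2) 2-4(w=1) 3-8(w=10) 5-6(w=4)

step 1: add edge 2-4 (w=1); MST = {2-4(w=1)}
step 2: add edge 2-3 (w=2); MST = {2-3(w=2) 2-4(w=1)}
step 3: add edge 5-6 (w=4); MST = {2-3(w=2) 2-4(w=1) 5-6(w=4)}
step 4: add edge 0-1 (w=7); MST = {0-1(w=7) 2-3(w=2) 2-4(w=1) 5-6(w=4)}
step 5: add edge 3-8 (w=10); MST = {0-1(w=7) 2-3(w=2) 2-4(w=1) 3-8(w=10) 5-6(w=4)}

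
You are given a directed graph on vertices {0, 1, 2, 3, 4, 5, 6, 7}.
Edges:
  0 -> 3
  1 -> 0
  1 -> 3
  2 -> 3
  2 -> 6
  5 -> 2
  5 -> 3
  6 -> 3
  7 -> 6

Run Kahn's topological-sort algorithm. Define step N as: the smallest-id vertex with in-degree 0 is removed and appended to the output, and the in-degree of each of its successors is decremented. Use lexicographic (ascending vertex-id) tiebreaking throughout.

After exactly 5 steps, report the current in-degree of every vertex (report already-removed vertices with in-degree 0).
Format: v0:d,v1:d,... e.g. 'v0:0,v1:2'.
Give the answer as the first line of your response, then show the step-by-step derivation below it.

v0:0,v1:0,v2:0,v3:1,v4:0,v5:0,v6:1,v7:0

step 1: output 1; order=[1]; indeg=(0,0,1,4,0,0,2,0)
step 2: output 0; order=[1,0]; indeg=(0,0,1,3,0,0,2,0)
step 3: output 4; order=[1,0,4]; indeg=(0,0,1,3,0,0,2,0)
step 4: output 5; order=[1,0,4,5]; indeg=(0,0,0,2,0,0,2,0)
step 5: output 2; order=[1,0,4,5,2]; indeg=(0,0,0,1,0,0,1,0)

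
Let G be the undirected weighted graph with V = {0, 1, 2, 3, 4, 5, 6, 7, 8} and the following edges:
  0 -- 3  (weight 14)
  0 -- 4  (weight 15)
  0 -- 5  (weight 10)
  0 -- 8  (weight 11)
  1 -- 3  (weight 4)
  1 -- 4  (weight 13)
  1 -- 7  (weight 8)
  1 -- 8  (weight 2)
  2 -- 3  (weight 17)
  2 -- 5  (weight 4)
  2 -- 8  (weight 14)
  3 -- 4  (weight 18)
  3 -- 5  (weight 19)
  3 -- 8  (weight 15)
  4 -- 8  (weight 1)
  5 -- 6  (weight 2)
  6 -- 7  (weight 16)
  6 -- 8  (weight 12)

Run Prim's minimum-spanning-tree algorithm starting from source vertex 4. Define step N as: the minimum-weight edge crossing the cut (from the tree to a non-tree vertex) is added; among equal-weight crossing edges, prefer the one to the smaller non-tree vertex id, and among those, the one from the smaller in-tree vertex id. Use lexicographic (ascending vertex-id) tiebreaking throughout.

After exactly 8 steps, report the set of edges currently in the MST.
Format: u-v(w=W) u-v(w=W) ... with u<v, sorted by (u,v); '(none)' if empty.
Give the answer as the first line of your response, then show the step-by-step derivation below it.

0-5(w=10) 0-8(w=11) 1-3(w=4) 1-7(w=8) 1-8(w=2) 2-5(w=4) 4-8(w=1) 5-6(w=2)

step 1: add edge 4-8 (w=1); MST = {4-8(w=1)}
step 2: add edge 1-8 (w=2); MST = {1-8(w=2) 4-8(w=1)}
step 3: add edge 1-3 (w=4); MST = {1-3(w=4) 1-8(w=2) 4-8(w=1)}
step 4: add edge 1-7 (w=8); MST = {1-3(w=4) 1-7(w=8) 1-8(w=2) 4-8(w=1)}
step 5: add edge 0-8 (w=11); MST = {0-8(w=11) 1-3(w=4) 1-7(w=8) 1-8(w=2) 4-8(w=1)}
step 6: add edge 0-5 (w=10); MST = {0-5(w=10) 0-8(w=11) 1-3(w=4) 1-7(w=8) 1-8(w=2) 4-8(w=1)}
step 7: add edge 5-6 (w=2); MST = {0-5(w=10) 0-8(w=11) 1-3(w=4) 1-7(w=8) 1-8(w=2) 4-8(w=1) 5-6(w=2)}
step 8: add edge 2-5 (w=4); MST = {0-5(w=10) 0-8(w=11) 1-3(w=4) 1-7(w=8) 1-8(w=2) 2-5(w=4) 4-8(w=1) 5-6(w=2)}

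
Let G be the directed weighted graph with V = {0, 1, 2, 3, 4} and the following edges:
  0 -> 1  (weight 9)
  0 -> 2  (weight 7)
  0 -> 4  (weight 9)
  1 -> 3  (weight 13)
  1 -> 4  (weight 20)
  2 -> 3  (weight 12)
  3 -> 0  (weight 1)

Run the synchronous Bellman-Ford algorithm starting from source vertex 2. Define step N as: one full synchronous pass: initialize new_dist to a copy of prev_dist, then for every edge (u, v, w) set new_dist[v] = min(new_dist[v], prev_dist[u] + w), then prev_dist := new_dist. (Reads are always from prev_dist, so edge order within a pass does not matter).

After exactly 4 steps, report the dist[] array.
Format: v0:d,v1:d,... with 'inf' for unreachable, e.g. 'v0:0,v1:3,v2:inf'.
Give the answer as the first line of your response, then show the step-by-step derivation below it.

v0:13,v1:22,v2:0,v3:12,v4:22

step 1: dist = v0:inf,v1:inf,v2:0,v3:12,v4:inf
step 2: dist = v0:13,v1:inf,v2:0,v3:12,v4:inf
step 3: dist = v0:13,v1:22,v2:0,v3:12,v4:22
step 4: dist = v0:13,v1:22,v2:0,v3:12,v4:22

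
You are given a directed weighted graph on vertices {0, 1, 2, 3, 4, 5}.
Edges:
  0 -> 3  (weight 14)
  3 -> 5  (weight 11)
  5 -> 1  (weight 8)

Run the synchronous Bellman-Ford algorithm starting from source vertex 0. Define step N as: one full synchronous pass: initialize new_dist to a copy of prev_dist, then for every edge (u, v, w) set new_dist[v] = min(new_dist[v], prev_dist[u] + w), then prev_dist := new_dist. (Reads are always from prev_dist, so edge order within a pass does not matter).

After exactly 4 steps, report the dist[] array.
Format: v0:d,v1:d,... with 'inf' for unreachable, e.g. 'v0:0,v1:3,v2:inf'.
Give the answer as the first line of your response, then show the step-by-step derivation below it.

v0:0,v1:33,v2:inf,v3:14,v4:inf,v5:25

step 1: dist = v0:0,v1:inf,v2:inf,v3:14,v4:inf,v5:inf
step 2: dist = v0:0,v1:inf,v2:inf,v3:14,v4:inf,v5:25
step 3: dist = v0:0,v1:33,v2:inf,v3:14,v4:inf,v5:25
step 4: dist = v0:0,v1:33,v2:inf,v3:14,v4:inf,v5:25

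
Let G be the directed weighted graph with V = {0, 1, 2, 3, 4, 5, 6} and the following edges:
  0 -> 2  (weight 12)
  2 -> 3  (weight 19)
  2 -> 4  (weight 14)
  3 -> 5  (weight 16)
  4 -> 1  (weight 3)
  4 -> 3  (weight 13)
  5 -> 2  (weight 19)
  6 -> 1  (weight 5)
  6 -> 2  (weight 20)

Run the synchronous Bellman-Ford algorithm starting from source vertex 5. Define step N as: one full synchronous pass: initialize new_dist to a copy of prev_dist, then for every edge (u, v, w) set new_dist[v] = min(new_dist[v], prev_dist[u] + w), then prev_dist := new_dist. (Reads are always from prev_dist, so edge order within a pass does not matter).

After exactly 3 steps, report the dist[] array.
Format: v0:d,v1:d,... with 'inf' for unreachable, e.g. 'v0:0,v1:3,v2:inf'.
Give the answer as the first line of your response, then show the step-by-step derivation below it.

v0:inf,v1:36,v2:19,v3:38,v4:33,v5:0,v6:inf

step 1: dist = v0:inf,v1:inf,v2:19,v3:inf,v4:inf,v5:0,v6:inf
step 2: dist = v0:inf,v1:inf,v2:19,v3:38,v4:33,v5:0,v6:inf
step 3: dist = v0:inf,v1:36,v2:19,v3:38,v4:33,v5:0,v6:inf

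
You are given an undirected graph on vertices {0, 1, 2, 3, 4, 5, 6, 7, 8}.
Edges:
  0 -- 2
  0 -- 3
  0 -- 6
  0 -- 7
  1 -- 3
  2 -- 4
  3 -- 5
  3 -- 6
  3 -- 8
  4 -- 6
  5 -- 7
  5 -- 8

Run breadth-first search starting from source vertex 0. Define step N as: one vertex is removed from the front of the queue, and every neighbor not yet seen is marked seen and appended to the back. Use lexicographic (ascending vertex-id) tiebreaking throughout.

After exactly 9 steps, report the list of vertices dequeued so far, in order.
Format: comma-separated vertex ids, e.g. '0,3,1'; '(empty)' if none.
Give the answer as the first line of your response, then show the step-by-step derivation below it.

0,2,3,6,7,4,1,5,8

step 1: dequeue 0; queue=[2,3,6,7]; order=0
step 2: dequeue 2; queue=[3,6,7,4]; order=0,2
step 3: dequeue 3; queue=[6,7,4,1,5,8]; order=0,2,3
step 4: dequeue 6; queue=[7,4,1,5,8]; order=0,2,3,6
step 5: dequeue 7; queue=[4,1,5,8]; order=0,2,3,6,7
step 6: dequeue 4; queue=[1,5,8]; order=0,2,3,6,7,4
step 7: dequeue 1; queue=[5,8]; order=0,2,3,6,7,4,1
step 8: dequeue 5; queue=[8]; order=0,2,3,6,7,4,1,5
step 9: dequeue 8; queue=[(empty)]; order=0,2,3,6,7,4,1,5,8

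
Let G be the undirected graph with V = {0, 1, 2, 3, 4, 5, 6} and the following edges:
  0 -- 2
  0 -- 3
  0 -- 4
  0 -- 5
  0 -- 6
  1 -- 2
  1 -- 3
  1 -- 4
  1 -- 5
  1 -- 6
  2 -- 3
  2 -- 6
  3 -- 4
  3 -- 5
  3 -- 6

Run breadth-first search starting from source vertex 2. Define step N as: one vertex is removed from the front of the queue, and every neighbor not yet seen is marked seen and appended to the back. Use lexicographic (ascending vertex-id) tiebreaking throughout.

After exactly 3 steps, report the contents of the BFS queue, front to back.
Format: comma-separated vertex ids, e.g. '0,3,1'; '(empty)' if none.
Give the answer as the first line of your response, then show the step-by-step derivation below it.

3,6,4,5

step 1: dequeue 2; queue=[0,1,3,6]; order=2
step 2: dequeue 0; queue=[1,3,6,4,5]; order=2,0
step 3: dequeue 1; queue=[3,6,4,5]; order=2,0,1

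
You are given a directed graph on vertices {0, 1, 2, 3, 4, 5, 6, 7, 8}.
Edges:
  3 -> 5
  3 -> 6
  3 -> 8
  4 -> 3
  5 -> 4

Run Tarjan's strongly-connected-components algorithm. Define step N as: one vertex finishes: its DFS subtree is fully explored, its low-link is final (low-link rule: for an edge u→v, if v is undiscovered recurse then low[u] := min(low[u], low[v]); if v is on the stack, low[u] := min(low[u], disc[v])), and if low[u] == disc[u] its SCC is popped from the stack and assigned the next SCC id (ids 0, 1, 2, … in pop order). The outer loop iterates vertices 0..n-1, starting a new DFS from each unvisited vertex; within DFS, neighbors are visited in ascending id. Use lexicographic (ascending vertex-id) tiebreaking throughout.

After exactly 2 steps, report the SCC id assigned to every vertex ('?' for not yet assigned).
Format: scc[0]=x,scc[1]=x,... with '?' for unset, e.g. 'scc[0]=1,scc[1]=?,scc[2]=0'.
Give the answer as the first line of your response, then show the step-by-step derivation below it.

scc[0]=0,scc[1]=1,scc[2]=?,scc[3]=?,scc[4]=?,scc[5]=?,scc[6]=?,scc[7]=?,scc[8]=?

step 1: low=(low[0]=0,low[1]=?,low[2]=?,low[3]=?,low[4]=?,low[5]=?,low[6]=?,low[7]=?,low[8]=?); scc=(scc[0]=0,scc[1]=?,scc[2]=?,scc[3]=?,scc[4]=?,scc[5]=?,scc[6]=?,scc[7]=?,scc[8]=?)
step 2: low=(low[0]=0,low[1]=1,low[2]=?,low[3]=?,low[4]=?,low[5]=?,low[6]=?,low[7]=?,low[8]=?); scc=(scc[0]=0,scc[1]=1,scc[2]=?,scc[3]=?,scc[4]=?,scc[5]=?,scc[6]=?,scc[7]=?,scc[8]=?)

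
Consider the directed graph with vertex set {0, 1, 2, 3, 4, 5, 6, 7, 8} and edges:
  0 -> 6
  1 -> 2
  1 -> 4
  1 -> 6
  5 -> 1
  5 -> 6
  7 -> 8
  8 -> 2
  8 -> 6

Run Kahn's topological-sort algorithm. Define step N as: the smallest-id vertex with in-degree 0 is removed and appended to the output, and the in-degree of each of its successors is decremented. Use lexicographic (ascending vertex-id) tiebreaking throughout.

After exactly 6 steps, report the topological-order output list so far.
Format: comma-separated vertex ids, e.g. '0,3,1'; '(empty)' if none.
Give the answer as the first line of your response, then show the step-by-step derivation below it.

0,3,5,1,4,7

step 1: output 0; order=[0]; indeg=(0,1,2,0,1,0,3,0,1)
step 2: output 3; order=[0,3]; indeg=(0,1,2,0,1,0,3,0,1)
step 3: output 5; order=[0,3,5]; indeg=(0,0,2,0,1,0,2,0,1)
step 4: output 1; order=[0,3,5,1]; indeg=(0,0,1,0,0,0,1,0,1)
step 5: output 4; order=[0,3,5,1,4]; indeg=(0,0,1,0,0,0,1,0,1)
step 6: output 7; order=[0,3,5,1,4,7]; indeg=(0,0,1,0,0,0,1,0,0)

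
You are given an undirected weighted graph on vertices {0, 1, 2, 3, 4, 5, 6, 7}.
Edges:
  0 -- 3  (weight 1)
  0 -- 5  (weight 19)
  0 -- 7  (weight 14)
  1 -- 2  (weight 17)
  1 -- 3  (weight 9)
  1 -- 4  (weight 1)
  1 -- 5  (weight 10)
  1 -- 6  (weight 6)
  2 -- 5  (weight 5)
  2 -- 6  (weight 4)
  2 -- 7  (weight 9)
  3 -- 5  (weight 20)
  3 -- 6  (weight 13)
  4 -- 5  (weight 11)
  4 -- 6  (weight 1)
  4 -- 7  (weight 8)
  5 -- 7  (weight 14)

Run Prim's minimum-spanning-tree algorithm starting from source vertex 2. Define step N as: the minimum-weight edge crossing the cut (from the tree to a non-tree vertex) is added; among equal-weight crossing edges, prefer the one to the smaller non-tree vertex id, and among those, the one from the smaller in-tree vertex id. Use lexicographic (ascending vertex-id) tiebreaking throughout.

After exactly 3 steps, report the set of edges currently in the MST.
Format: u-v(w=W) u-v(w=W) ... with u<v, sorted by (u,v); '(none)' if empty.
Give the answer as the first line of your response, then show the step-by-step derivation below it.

1-4(w=1) 2-6(w=4) 4-6(w=1)

step 1: add edge 2-6 (w=4); MST = {2-6(w=4)}
step 2: add edge 4-6 (w=1); MST = {2-6(w=4) 4-6(w=1)}
step 3: add edge 1-4 (w=1); MST = {1-4(w=1) 2-6(w=4) 4-6(w=1)}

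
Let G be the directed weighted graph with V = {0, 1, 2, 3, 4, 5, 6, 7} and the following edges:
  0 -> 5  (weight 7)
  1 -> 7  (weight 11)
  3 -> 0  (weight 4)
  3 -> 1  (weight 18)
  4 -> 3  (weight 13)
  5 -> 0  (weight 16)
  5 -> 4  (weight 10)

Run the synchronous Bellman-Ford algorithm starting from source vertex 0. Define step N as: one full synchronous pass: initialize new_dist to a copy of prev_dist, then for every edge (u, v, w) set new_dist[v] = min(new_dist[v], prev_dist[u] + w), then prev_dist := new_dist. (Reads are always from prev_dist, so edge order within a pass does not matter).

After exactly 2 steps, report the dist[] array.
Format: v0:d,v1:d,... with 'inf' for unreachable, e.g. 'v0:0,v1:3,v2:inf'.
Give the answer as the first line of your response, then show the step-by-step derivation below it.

v0:0,v1:inf,v2:inf,v3:inf,v4:17,v5:7,v6:inf,v7:inf

step 1: dist = v0:0,v1:inf,v2:inf,v3:inf,v4:inf,v5:7,v6:inf,v7:inf
step 2: dist = v0:0,v1:inf,v2:inf,v3:inf,v4:17,v5:7,v6:inf,v7:inf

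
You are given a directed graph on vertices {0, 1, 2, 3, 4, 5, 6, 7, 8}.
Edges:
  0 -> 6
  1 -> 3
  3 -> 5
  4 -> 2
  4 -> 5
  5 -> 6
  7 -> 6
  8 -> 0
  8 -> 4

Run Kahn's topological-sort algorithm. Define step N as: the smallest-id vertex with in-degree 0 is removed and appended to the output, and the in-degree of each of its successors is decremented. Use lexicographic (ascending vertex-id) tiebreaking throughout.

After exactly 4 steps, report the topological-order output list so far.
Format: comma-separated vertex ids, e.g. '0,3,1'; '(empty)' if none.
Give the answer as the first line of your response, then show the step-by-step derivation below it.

1,3,7,8

step 1: output 1; order=[1]; indeg=(1,0,1,0,1,2,3,0,0)
step 2: output 3; order=[1,3]; indeg=(1,0,1,0,1,1,3,0,0)
step 3: output 7; order=[1,3,7]; indeg=(1,0,1,0,1,1,2,0,0)
step 4: output 8; order=[1,3,7,8]; indeg=(0,0,1,0,0,1,2,0,0)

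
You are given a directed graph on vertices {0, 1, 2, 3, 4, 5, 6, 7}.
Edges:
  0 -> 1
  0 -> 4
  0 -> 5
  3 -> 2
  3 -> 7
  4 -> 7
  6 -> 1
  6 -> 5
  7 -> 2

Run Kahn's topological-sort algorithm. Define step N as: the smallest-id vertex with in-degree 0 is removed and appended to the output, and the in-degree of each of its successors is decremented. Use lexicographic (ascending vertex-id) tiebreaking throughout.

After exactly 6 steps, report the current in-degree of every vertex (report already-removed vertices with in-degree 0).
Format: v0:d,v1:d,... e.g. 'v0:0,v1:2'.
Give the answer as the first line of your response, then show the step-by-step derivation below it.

v0:0,v1:0,v2:1,v3:0,v4:0,v5:0,v6:0,v7:0

step 1: output 0; order=[0]; indeg=(0,1,2,0,0,1,0,2)
step 2: output 3; order=[0,3]; indeg=(0,1,1,0,0,1,0,1)
step 3: output 4; order=[0,3,4]; indeg=(0,1,1,0,0,1,0,0)
step 4: output 6; order=[0,3,4,6]; indeg=(0,0,1,0,0,0,0,0)
step 5: output 1; order=[0,3,4,6,1]; indeg=(0,0,1,0,0,0,0,0)
step 6: output 5; order=[0,3,4,6,1,5]; indeg=(0,0,1,0,0,0,0,0)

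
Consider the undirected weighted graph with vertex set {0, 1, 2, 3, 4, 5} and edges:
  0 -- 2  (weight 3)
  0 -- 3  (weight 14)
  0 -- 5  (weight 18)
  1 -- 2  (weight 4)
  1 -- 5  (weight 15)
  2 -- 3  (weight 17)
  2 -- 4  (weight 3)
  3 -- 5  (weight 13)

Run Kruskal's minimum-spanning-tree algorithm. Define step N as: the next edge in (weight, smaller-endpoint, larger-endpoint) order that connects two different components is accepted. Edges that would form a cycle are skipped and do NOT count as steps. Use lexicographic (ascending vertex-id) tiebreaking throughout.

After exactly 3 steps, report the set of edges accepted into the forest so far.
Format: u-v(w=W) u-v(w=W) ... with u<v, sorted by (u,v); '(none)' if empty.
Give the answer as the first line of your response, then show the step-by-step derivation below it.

0-2(w=3) 1-2(w=4) 2-4(w=3)

step 1: add edge 0-2 (w=3); MST = {0-2(w=3)}
step 2: add edge 2-4 (w=3); MST = {0-2(w=3) 2-4(w=3)}
step 3: add edge 1-2 (w=4); MST = {0-2(w=3) 1-2(w=4) 2-4(w=3)}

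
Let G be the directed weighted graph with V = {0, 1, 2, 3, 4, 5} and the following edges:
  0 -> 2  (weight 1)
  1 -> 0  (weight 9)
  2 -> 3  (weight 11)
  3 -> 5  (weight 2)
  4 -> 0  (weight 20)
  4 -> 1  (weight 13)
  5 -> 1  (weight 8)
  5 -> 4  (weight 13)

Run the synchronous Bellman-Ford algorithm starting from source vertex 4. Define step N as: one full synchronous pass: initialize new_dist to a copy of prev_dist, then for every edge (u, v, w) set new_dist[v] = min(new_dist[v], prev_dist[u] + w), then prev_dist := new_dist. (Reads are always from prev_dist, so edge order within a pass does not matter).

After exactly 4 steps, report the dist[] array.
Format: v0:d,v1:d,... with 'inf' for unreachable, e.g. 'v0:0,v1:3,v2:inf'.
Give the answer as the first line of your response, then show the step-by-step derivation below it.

v0:20,v1:13,v2:21,v3:32,v4:0,v5:34

step 1: dist = v0:20,v1:13,v2:inf,v3:inf,v4:0,v5:inf
step 2: dist = v0:20,v1:13,v2:21,v3:inf,v4:0,v5:inf
step 3: dist = v0:20,v1:13,v2:21,v3:32,v4:0,v5:inf
step 4: dist = v0:20,v1:13,v2:21,v3:32,v4:0,v5:34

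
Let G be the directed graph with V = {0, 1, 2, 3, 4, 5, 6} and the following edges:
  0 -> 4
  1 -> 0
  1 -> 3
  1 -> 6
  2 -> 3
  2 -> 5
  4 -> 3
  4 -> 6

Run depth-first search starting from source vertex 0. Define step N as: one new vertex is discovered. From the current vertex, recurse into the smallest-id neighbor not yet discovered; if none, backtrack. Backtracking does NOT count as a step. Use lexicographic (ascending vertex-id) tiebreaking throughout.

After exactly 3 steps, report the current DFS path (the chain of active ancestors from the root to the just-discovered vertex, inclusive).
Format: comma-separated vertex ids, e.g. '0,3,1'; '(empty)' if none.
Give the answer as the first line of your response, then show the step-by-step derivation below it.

0,4,3

step 1: discover 0; path=0; order=0
step 2: discover 4; path=0>4; order=0,4
step 3: discover 3; path=0>4>3; order=0,4,3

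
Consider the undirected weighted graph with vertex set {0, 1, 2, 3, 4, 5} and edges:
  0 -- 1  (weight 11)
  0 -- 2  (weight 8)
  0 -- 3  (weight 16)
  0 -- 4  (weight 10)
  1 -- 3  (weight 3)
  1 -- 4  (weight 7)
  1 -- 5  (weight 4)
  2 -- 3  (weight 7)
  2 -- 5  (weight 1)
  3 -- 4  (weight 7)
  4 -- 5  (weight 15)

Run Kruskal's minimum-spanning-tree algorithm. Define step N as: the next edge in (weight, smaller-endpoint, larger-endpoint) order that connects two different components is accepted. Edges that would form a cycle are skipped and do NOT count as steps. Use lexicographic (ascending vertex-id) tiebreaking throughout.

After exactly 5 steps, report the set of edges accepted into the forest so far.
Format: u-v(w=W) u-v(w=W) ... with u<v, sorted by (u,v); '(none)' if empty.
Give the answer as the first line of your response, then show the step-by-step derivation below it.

0-2(w=8) 1-3(w=3) 1-4(w=7) 1-5(w=4) 2-5(w=1)

step 1: add edge 2-5 (w=1); MST = {2-5(w=1)}
step 2: add edge 1-3 (w=3); MST = {1-3(w=3) 2-5(w=1)}
step 3: add edge 1-5 (w=4); MST = {1-3(w=3) 1-5(w=4) 2-5(w=1)}
step 4: add edge 1-4 (w=7); MST = {1-3(w=3) 1-4(w=7) 1-5(w=4) 2-5(w=1)}
step 5: add edge 0-2 (w=8); MST = {0-2(w=8) 1-3(w=3) 1-4(w=7) 1-5(w=4) 2-5(w=1)}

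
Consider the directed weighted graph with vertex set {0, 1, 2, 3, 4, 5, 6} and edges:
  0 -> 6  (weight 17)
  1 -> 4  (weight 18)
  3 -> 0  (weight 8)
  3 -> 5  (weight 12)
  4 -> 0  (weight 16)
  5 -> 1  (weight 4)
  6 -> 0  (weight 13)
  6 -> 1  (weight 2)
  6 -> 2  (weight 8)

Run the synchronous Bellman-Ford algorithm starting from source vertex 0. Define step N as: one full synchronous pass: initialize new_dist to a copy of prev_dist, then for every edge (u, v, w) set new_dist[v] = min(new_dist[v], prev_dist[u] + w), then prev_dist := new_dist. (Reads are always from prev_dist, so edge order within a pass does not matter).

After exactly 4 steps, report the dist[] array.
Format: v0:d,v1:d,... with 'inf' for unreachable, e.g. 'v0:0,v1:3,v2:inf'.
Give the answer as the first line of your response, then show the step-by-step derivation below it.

v0:0,v1:19,v2:25,v3:inf,v4:37,v5:inf,v6:17

step 1: dist = v0:0,v1:inf,v2:inf,v3:inf,v4:inf,v5:inf,v6:17
step 2: dist = v0:0,v1:19,v2:25,v3:inf,v4:inf,v5:inf,v6:17
step 3: dist = v0:0,v1:19,v2:25,v3:inf,v4:37,v5:inf,v6:17
step 4: dist = v0:0,v1:19,v2:25,v3:inf,v4:37,v5:inf,v6:17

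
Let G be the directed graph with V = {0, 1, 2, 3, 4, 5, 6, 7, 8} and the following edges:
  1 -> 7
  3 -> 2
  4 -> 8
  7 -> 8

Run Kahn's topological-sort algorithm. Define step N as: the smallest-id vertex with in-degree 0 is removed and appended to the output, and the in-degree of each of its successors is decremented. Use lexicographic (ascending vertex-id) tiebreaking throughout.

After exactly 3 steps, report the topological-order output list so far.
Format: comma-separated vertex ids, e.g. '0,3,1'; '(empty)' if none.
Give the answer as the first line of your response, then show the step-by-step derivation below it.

0,1,3

step 1: output 0; order=[0]; indeg=(0,0,1,0,0,0,0,1,2)
step 2: output 1; order=[0,1]; indeg=(0,0,1,0,0,0,0,0,2)
step 3: output 3; order=[0,1,3]; indeg=(0,0,0,0,0,0,0,0,2)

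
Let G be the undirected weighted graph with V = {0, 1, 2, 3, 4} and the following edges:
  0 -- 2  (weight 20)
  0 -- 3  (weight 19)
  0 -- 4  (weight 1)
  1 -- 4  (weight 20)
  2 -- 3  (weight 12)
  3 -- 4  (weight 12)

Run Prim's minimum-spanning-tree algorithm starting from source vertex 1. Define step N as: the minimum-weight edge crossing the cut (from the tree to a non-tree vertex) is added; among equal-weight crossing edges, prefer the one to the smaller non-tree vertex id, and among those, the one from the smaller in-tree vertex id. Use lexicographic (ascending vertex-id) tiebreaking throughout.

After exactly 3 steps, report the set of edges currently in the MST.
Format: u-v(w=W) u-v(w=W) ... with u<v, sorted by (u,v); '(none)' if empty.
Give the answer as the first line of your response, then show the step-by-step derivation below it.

0-4(w=1) 1-4(w=20) 3-4(w=12)

step 1: add edge 1-4 (w=20); MST = {1-4(w=20)}
step 2: add edge 0-4 (w=1); MST = {0-4(w=1) 1-4(w=20)}
step 3: add edge 3-4 (w=12); MST = {0-4(w=1) 1-4(w=20) 3-4(w=12)}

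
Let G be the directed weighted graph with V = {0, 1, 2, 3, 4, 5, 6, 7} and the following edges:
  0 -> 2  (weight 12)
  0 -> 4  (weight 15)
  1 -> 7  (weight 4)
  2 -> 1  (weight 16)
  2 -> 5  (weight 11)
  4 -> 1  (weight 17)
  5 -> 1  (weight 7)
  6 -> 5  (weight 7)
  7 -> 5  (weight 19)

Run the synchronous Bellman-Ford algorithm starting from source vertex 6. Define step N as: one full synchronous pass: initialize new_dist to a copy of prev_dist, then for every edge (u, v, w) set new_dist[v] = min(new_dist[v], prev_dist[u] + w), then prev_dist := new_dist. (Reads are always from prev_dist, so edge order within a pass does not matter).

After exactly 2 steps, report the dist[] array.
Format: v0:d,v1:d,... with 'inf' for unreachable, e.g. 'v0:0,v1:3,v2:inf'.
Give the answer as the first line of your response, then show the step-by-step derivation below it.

v0:inf,v1:14,v2:inf,v3:inf,v4:inf,v5:7,v6:0,v7:inf

step 1: dist = v0:inf,v1:inf,v2:inf,v3:inf,v4:inf,v5:7,v6:0,v7:inf
step 2: dist = v0:inf,v1:14,v2:inf,v3:inf,v4:inf,v5:7,v6:0,v7:inf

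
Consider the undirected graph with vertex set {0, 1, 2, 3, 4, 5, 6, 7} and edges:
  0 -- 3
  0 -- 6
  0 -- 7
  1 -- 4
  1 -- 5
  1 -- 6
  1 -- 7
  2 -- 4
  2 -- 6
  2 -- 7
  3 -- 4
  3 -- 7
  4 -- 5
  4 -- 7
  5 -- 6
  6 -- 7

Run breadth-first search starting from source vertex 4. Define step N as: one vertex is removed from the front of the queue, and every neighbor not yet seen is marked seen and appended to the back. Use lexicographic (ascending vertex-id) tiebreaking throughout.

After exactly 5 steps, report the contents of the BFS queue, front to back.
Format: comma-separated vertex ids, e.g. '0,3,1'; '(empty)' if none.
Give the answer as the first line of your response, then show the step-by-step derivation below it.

7,6,0

step 1: dequeue 4; queue=[1,2,3,5,7]; order=4
step 2: dequeue 1; queue=[2,3,5,7,6]; order=4,1
step 3: dequeue 2; queue=[3,5,7,6]; order=4,1,2
step 4: dequeue 3; queue=[5,7,6,0]; order=4,1,2,3
step 5: dequeue 5; queue=[7,6,0]; order=4,1,2,3,5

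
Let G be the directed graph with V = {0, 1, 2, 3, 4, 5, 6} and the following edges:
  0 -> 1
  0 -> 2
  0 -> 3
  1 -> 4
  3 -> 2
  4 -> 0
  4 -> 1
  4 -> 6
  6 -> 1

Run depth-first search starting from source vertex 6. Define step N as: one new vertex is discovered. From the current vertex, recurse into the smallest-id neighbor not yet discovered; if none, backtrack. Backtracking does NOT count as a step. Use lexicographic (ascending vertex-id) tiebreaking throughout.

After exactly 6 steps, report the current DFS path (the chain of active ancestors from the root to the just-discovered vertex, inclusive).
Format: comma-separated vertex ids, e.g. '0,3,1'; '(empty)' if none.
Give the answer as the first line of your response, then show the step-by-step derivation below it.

6,1,4,0,3

step 1: discover 6; path=6; order=6
step 2: discover 1; path=6>1; order=6,1
step 3: discover 4; path=6>1>4; order=6,1,4
step 4: discover 0; path=6>1>4>0; order=6,1,4,0
step 5: discover 2; path=6>1>4>0>2; order=6,1,4,0,2
step 6: discover 3; path=6>1>4>0>3; order=6,1,4,0,2,3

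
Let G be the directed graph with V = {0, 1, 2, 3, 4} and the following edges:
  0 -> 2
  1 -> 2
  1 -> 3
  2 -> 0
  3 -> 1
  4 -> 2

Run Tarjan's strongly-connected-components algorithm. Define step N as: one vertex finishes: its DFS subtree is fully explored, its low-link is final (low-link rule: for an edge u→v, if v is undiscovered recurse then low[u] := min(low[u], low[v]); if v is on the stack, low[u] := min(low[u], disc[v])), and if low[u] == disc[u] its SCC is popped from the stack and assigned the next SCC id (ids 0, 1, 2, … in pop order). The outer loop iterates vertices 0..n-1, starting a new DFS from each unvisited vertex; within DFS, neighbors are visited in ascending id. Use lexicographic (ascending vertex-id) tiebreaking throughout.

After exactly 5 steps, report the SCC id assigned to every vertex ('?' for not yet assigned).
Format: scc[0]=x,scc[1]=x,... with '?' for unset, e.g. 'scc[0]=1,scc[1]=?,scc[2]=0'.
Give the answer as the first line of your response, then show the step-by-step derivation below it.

scc[0]=0,scc[1]=1,scc[2]=0,scc[3]=1,scc[4]=2

step 1: low=(low[0]=0,low[1]=?,low[2]=0,low[3]=?,low[4]=?); scc=(scc[0]=?,scc[1]=?,scc[2]=?,scc[3]=?,scc[4]=?)
step 2: low=(low[0]=0,low[1]=?,low[2]=0,low[3]=?,low[4]=?); scc=(scc[0]=0,scc[1]=?,scc[2]=0,scc[3]=?,scc[4]=?)
step 3: low=(low[0]=0,low[1]=2,low[2]=0,low[3]=2,low[4]=?); scc=(scc[0]=0,scc[1]=?,scc[2]=0,scc[3]=?,scc[4]=?)
step 4: low=(low[0]=0,low[1]=2,low[2]=0,low[3]=2,low[4]=?); scc=(scc[0]=0,scc[1]=1,scc[2]=0,scc[3]=1,scc[4]=?)
step 5: low=(low[0]=0,low[1]=2,low[2]=0,low[3]=2,low[4]=4); scc=(scc[0]=0,scc[1]=1,scc[2]=0,scc[3]=1,scc[4]=2)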